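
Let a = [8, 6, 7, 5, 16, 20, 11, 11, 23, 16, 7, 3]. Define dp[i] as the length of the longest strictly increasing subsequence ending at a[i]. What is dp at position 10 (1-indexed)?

dp[i] = 1 + max{dp[j] : j<i, a[j]<a[i]} (or 1 if no such j):
i:      1  2  3  4  5  6  7  8  9 10 11 12
a[i]:   8  6  7  5 16 20 11 11 23 16  7  3
dp:     1  1  2  1  3  4  3  3  5  4  2  1
At index 10 the value is 4.

4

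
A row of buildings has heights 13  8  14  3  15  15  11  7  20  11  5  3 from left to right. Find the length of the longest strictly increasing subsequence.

Track the smallest tail for each achievable length (strict):
13 → extends → [13]
8 → replaces 13 → [8]
14 → extends → [8, 14]
3 → replaces 8 → [3, 14]
15 → extends → [3, 14, 15]
15 → already a tail → [3, 14, 15]
11 → replaces 14 → [3, 11, 15]
7 → replaces 11 → [3, 7, 15]
20 → extends → [3, 7, 15, 20]
11 → replaces 15 → [3, 7, 11, 20]
5 → replaces 7 → [3, 5, 11, 20]
3 → already a tail → [3, 5, 11, 20]
Four tails, so the longest strictly increasing subsequence has length 4 (e.g. 13, 14, 15, 20).

4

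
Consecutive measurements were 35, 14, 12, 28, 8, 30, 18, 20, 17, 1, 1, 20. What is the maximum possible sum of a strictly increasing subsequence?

Let S[i] be the best sum of a strictly increasing subsequence ending at i:
i:      1  2  3  4  5  6  7  8  9 10 11 12
a[i]:  35 14 12 28  8 30 18 20 17  1  1 20
S:     35 14 12 42  8 72 32 52 31  1  1 52
Maximum is 72 (e.g. 14 + 28 + 30).

72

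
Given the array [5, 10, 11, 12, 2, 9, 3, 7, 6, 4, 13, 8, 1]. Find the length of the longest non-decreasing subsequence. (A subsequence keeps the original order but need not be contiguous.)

Let dp[i] be the length of the longest such subsequence ending at index i:
i:      1  2  3  4  5  6  7  8  9 10 11 12 13
a[i]:   5 10 11 12  2  9  3  7  6  4 13  8  1
dp:     1  2  3  4  1  2  2  3  3  3  5  4  1
Maximum dp value is 5.

5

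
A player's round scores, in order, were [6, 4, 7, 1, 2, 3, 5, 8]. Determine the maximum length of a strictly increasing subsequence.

Let dp[i] be the length of the longest such subsequence ending at index i:
i:     1 2 3 4 5 6 7 8
a[i]:  6 4 7 1 2 3 5 8
dp:    1 1 2 1 2 3 4 5
Maximum dp value is 5.

5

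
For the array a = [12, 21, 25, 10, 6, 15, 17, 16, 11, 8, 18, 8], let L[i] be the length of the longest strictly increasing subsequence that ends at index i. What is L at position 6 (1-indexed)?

dp[i] = 1 + max{dp[j] : j<i, a[j]<a[i]} (or 1 if no such j):
i:      1  2  3  4  5  6  7  8  9 10 11 12
a[i]:  12 21 25 10  6 15 17 16 11  8 18  8
dp:     1  2  3  1  1  2  3  3  2  2  4  2
At index 6 the value is 2.

2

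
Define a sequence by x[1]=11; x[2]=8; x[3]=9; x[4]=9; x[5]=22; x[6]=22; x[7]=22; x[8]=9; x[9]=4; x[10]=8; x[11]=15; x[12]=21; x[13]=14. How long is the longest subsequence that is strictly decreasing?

3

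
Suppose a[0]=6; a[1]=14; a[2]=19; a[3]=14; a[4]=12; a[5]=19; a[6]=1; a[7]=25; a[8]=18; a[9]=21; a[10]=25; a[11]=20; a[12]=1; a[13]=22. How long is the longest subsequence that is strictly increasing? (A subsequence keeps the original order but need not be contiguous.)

5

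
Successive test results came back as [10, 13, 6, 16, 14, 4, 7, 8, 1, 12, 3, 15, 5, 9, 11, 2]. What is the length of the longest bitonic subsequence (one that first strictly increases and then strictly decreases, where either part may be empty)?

inc[i] = longest strictly increasing subsequence ending at i; dec[i] = longest strictly decreasing subsequence starting at i:
i:      1  2  3  4  5  6  7  8  9 10 11 12 13 14 15 16
a[i]:  10 13  6 16 14  4  7  8  1 12  3 15  5  9 11  2
inc:    1  2  1  3  3  1  2  3  1  4  2  5  3  4  5  2
dec:    5  5  4  5  4  3  3  3  1  3  2  3  2  2  2  1
Best peak at i=4 (value 16): inc=3, dec=5, length 3+5−1 = 7.

7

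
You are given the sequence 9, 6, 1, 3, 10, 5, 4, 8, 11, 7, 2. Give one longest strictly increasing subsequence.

Patience tails give the LIS length; then backtrack through the dp parents:
9 → extends → [9]
6 → replaces 9 → [6]
1 → replaces 6 → [1]
3 → extends → [1, 3]
10 → extends → [1, 3, 10]
5 → replaces 10 → [1, 3, 5]
4 → replaces 5 → [1, 3, 4]
8 → extends → [1, 3, 4, 8]
11 → extends → [1, 3, 4, 8, 11]
7 → replaces 8 → [1, 3, 4, 7, 11]
2 → replaces 3 → [1, 2, 4, 7, 11]
Length 5; one witness is 1, 3, 5, 8, 11.

1, 3, 5, 8, 11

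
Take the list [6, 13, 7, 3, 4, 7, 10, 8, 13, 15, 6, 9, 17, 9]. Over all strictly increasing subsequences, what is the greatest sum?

Let S[i] be the best sum of a strictly increasing subsequence ending at i:
i:      1  2  3  4  5  6  7  8  9 10 11 12 13 14
a[i]:   6 13  7  3  4  7 10  8 13 15  6  9 17  9
S:      6 19 13  3  7 14 24 22 37 52 13 31 69 31
Maximum is 69 (e.g. 3 + 4 + 7 + 10 + 13 + 15 + 17).

69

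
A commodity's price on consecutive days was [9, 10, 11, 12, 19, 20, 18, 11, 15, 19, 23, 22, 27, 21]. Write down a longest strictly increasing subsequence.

9, 10, 11, 12, 19, 20, 23, 27

Patience tails give the LIS length; then backtrack through the dp parents:
9 → extends → [9]
10 → extends → [9, 10]
11 → extends → [9, 10, 11]
12 → extends → [9, 10, 11, 12]
19 → extends → [9, 10, 11, 12, 19]
20 → extends → [9, 10, 11, 12, 19, 20]
18 → replaces 19 → [9, 10, 11, 12, 18, 20]
11 → already a tail → [9, 10, 11, 12, 18, 20]
15 → replaces 18 → [9, 10, 11, 12, 15, 20]
19 → replaces 20 → [9, 10, 11, 12, 15, 19]
23 → extends → [9, 10, 11, 12, 15, 19, 23]
22 → replaces 23 → [9, 10, 11, 12, 15, 19, 22]
27 → extends → [9, 10, 11, 12, 15, 19, 22, 27]
21 → replaces 22 → [9, 10, 11, 12, 15, 19, 21, 27]
Length 8; one witness is 9, 10, 11, 12, 19, 20, 23, 27.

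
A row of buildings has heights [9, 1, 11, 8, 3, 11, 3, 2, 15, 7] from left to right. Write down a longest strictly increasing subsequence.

Patience tails give the LIS length; then backtrack through the dp parents:
9 → extends → [9]
1 → replaces 9 → [1]
11 → extends → [1, 11]
8 → replaces 11 → [1, 8]
3 → replaces 8 → [1, 3]
11 → extends → [1, 3, 11]
3 → already a tail → [1, 3, 11]
2 → replaces 3 → [1, 2, 11]
15 → extends → [1, 2, 11, 15]
7 → replaces 11 → [1, 2, 7, 15]
Length 4; one witness is 1, 8, 11, 15.

1, 8, 11, 15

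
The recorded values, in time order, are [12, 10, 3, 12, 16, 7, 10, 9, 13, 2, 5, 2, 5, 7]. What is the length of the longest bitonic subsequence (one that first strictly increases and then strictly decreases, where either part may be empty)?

7

inc[i] = longest strictly increasing subsequence ending at i; dec[i] = longest strictly decreasing subsequence starting at i:
i:      1  2  3  4  5  6  7  8  9 10 11 12 13 14
a[i]:  12 10  3 12 16  7 10  9 13  2  5  2  5  7
inc:    1  1  1  2  3  2  3  3  4  1  2  1  2  3
dec:    5  4  2  5  5  3  4  3  3  1  2  1  1  1
Best peak at i=5 (value 16): inc=3, dec=5, length 3+5−1 = 7.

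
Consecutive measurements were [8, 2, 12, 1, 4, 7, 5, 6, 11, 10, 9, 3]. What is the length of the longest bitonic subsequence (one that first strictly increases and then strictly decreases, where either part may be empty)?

inc[i] = longest strictly increasing subsequence ending at i; dec[i] = longest strictly decreasing subsequence starting at i:
i:      1  2  3  4  5  6  7  8  9 10 11 12
a[i]:   8  2 12  1  4  7  5  6 11 10  9  3
inc:    1  1  2  1  2  3  3  4  5  5  5  2
dec:    4  2  5  1  2  3  2  2  4  3  2  1
Best peak at i=9 (value 11): inc=5, dec=4, length 5+4−1 = 8.

8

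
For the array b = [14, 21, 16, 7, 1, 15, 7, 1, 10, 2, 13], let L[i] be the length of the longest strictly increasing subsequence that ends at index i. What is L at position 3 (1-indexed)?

dp[i] = 1 + max{dp[j] : j<i, b[j]<b[i]} (or 1 if no such j):
i:      1  2  3  4  5  6  7  8  9 10 11
b[i]:  14 21 16  7  1 15  7  1 10  2 13
dp:     1  2  2  1  1  2  2  1  3  2  4
At index 3 the value is 2.

2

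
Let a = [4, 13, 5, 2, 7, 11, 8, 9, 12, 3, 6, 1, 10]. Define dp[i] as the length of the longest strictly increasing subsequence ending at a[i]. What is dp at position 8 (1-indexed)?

5

dp[i] = 1 + max{dp[j] : j<i, a[j]<a[i]} (or 1 if no such j):
i:      1  2  3  4  5  6  7  8  9 10 11 12 13
a[i]:   4 13  5  2  7 11  8  9 12  3  6  1 10
dp:     1  2  2  1  3  4  4  5  6  2  3  1  6
At index 8 the value is 5.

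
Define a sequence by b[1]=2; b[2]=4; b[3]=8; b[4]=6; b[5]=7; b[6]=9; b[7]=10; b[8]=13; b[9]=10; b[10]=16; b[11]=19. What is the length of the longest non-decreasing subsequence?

9

Track the smallest tail for each achievable length (allowing ties):
2 → extends → [2]
4 → extends → [2, 4]
8 → extends → [2, 4, 8]
6 → replaces 8 → [2, 4, 6]
7 → extends → [2, 4, 6, 7]
9 → extends → [2, 4, 6, 7, 9]
10 → extends → [2, 4, 6, 7, 9, 10]
13 → extends → [2, 4, 6, 7, 9, 10, 13]
10 → replaces 13 → [2, 4, 6, 7, 9, 10, 10]
16 → extends → [2, 4, 6, 7, 9, 10, 10, 16]
19 → extends → [2, 4, 6, 7, 9, 10, 10, 16, 19]
Nine tails, so the longest non-decreasing subsequence has length 9 (e.g. 2, 4, 6, 7, 9, 10, 13, 16, 19).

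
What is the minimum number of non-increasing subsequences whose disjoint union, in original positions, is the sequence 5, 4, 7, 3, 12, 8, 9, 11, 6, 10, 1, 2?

5

Place each on the leftmost legal pile:
5 → new pile 1 (tops now [5])
4 → pile 1 (tops now [4])
7 → new pile 2 (tops now [4, 7])
3 → pile 1 (tops now [3, 7])
12 → new pile 3 (tops now [3, 7, 12])
8 → pile 3 (tops now [3, 7, 8])
9 → new pile 4 (tops now [3, 7, 8, 9])
11 → new pile 5 (tops now [3, 7, 8, 9, 11])
6 → pile 2 (tops now [3, 6, 8, 9, 11])
10 → pile 5 (tops now [3, 6, 8, 9, 10])
1 → pile 1 (tops now [1, 6, 8, 9, 10])
2 → pile 2 (tops now [1, 2, 8, 9, 10])
Five piles.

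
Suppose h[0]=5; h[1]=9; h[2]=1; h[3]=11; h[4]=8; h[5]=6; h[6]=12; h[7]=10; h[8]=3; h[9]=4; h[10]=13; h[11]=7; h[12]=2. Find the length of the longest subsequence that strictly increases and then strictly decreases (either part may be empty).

inc[i] = longest strictly increasing subsequence ending at i; dec[i] = longest strictly decreasing subsequence starting at i:
i:      0  1  2  3  4  5  6  7  8  9 10 11 12
h[i]:   5  9  1 11  8  6 12 10  3  4 13  7  2
inc:    1  2  1  3  2  2  4  3  2  3  5  4  2
dec:    3  5  1  5  4  3  4  3  2  2  3  2  1
Best peak at i=3 (value 11): inc=3, dec=5, length 3+5−1 = 7.

7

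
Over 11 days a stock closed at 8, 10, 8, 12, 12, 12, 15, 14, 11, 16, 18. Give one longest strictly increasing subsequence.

8, 10, 12, 15, 16, 18

Patience tails give the LIS length; then backtrack through the dp parents:
8 → extends → [8]
10 → extends → [8, 10]
8 → already a tail → [8, 10]
12 → extends → [8, 10, 12]
12 → already a tail → [8, 10, 12]
12 → already a tail → [8, 10, 12]
15 → extends → [8, 10, 12, 15]
14 → replaces 15 → [8, 10, 12, 14]
11 → replaces 12 → [8, 10, 11, 14]
16 → extends → [8, 10, 11, 14, 16]
18 → extends → [8, 10, 11, 14, 16, 18]
Length 6; one witness is 8, 10, 12, 15, 16, 18.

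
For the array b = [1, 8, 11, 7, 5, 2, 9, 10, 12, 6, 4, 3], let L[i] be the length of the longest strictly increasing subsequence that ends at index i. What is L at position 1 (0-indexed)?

dp[i] = 1 + max{dp[j] : j<i, b[j]<b[i]} (or 1 if no such j):
i:      0  1  2  3  4  5  6  7  8  9 10 11
b[i]:   1  8 11  7  5  2  9 10 12  6  4  3
dp:     1  2  3  2  2  2  3  4  5  3  3  3
At index 1 the value is 2.

2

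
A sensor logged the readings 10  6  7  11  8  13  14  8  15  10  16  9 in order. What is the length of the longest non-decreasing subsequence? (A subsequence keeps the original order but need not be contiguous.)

Let dp[i] be the length of the longest such subsequence ending at index i:
i:      1  2  3  4  5  6  7  8  9 10 11 12
a[i]:  10  6  7 11  8 13 14  8 15 10 16  9
dp:     1  1  2  3  3  4  5  4  6  5  7  5
Maximum dp value is 7.

7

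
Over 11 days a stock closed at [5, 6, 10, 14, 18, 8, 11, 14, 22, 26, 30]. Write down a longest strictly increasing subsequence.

5, 6, 10, 14, 18, 22, 26, 30

Patience tails give the LIS length; then backtrack through the dp parents:
5 → extends → [5]
6 → extends → [5, 6]
10 → extends → [5, 6, 10]
14 → extends → [5, 6, 10, 14]
18 → extends → [5, 6, 10, 14, 18]
8 → replaces 10 → [5, 6, 8, 14, 18]
11 → replaces 14 → [5, 6, 8, 11, 18]
14 → replaces 18 → [5, 6, 8, 11, 14]
22 → extends → [5, 6, 8, 11, 14, 22]
26 → extends → [5, 6, 8, 11, 14, 22, 26]
30 → extends → [5, 6, 8, 11, 14, 22, 26, 30]
Length 8; one witness is 5, 6, 10, 14, 18, 22, 26, 30.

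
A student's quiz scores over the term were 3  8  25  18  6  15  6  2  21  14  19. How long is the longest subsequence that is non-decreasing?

5

Track the smallest tail for each achievable length (allowing ties):
3 → extends → [3]
8 → extends → [3, 8]
25 → extends → [3, 8, 25]
18 → replaces 25 → [3, 8, 18]
6 → replaces 8 → [3, 6, 18]
15 → replaces 18 → [3, 6, 15]
6 → replaces 15 → [3, 6, 6]
2 → replaces 3 → [2, 6, 6]
21 → extends → [2, 6, 6, 21]
14 → replaces 21 → [2, 6, 6, 14]
19 → extends → [2, 6, 6, 14, 19]
Five tails, so the longest non-decreasing subsequence has length 5 (e.g. 3, 6, 6, 14, 19).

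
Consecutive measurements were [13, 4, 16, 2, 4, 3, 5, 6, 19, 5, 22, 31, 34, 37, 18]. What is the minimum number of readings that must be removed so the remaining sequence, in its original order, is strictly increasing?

6

Fewest deletions = n − (longest strictly increasing subsequence).
i:      1  2  3  4  5  6  7  8  9 10 11 12 13 14 15
a[i]:  13  4 16  2  4  3  5  6 19  5 22 31 34 37 18
dp:     1  1  2  1  2  2  3  4  5  3  6  7  8  9  5
max dp = 9, so deletions = 15 − 9 = 6.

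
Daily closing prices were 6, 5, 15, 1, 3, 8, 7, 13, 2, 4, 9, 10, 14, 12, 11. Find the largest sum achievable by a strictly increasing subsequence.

47

Let S[i] be the best sum of a strictly increasing subsequence ending at i:
i:      1  2  3  4  5  6  7  8  9 10 11 12 13 14 15
a[i]:   6  5 15  1  3  8  7 13  2  4  9 10 14 12 11
S:      6  5 21  1  4 14 13 27  3  8 23 33 47 45 44
Maximum is 47 (e.g. 6 + 8 + 9 + 10 + 14).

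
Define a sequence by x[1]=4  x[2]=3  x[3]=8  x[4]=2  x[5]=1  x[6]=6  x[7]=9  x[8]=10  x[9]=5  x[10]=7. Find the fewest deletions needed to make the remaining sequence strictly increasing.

Fewest deletions = n − (longest strictly increasing subsequence).
i:      1  2  3  4  5  6  7  8  9 10
x[i]:   4  3  8  2  1  6  9 10  5  7
dp:     1  1  2  1  1  2  3  4  2  3
max dp = 4, so deletions = 10 − 4 = 6.

6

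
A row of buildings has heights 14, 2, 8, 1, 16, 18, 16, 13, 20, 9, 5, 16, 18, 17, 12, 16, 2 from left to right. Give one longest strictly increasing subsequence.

2, 8, 16, 18, 20

Patience tails give the LIS length; then backtrack through the dp parents:
14 → extends → [14]
2 → replaces 14 → [2]
8 → extends → [2, 8]
1 → replaces 2 → [1, 8]
16 → extends → [1, 8, 16]
18 → extends → [1, 8, 16, 18]
16 → already a tail → [1, 8, 16, 18]
13 → replaces 16 → [1, 8, 13, 18]
20 → extends → [1, 8, 13, 18, 20]
9 → replaces 13 → [1, 8, 9, 18, 20]
5 → replaces 8 → [1, 5, 9, 18, 20]
16 → replaces 18 → [1, 5, 9, 16, 20]
18 → replaces 20 → [1, 5, 9, 16, 18]
17 → replaces 18 → [1, 5, 9, 16, 17]
12 → replaces 16 → [1, 5, 9, 12, 17]
16 → replaces 17 → [1, 5, 9, 12, 16]
2 → replaces 5 → [1, 2, 9, 12, 16]
Length 5; one witness is 2, 8, 16, 18, 20.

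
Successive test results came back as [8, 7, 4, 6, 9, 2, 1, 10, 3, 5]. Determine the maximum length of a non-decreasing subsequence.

4

Let dp[i] be the length of the longest such subsequence ending at index i:
i:      1  2  3  4  5  6  7  8  9 10
a[i]:   8  7  4  6  9  2  1 10  3  5
dp:     1  1  1  2  3  1  1  4  2  3
Maximum dp value is 4.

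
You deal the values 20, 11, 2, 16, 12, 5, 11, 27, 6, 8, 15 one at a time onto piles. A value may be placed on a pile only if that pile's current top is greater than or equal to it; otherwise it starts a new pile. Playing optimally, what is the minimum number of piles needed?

Place each on the leftmost legal pile:
20 → new pile 1 (tops now [20])
11 → pile 1 (tops now [11])
2 → pile 1 (tops now [2])
16 → new pile 2 (tops now [2, 16])
12 → pile 2 (tops now [2, 12])
5 → pile 2 (tops now [2, 5])
11 → new pile 3 (tops now [2, 5, 11])
27 → new pile 4 (tops now [2, 5, 11, 27])
6 → pile 3 (tops now [2, 5, 6, 27])
8 → pile 4 (tops now [2, 5, 6, 8])
15 → new pile 5 (tops now [2, 5, 6, 8, 15])
Five piles.

5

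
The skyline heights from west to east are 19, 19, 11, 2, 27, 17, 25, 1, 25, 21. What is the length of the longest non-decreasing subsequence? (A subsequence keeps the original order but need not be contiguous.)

Let dp[i] be the length of the longest such subsequence ending at index i:
i:      1  2  3  4  5  6  7  8  9 10
a[i]:  19 19 11  2 27 17 25  1 25 21
dp:     1  2  1  1  3  2  3  1  4  3
Maximum dp value is 4.

4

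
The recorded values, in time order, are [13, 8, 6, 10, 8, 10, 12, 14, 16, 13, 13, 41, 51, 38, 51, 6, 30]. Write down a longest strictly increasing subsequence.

Patience tails give the LIS length; then backtrack through the dp parents:
13 → extends → [13]
8 → replaces 13 → [8]
6 → replaces 8 → [6]
10 → extends → [6, 10]
8 → replaces 10 → [6, 8]
10 → extends → [6, 8, 10]
12 → extends → [6, 8, 10, 12]
14 → extends → [6, 8, 10, 12, 14]
16 → extends → [6, 8, 10, 12, 14, 16]
13 → replaces 14 → [6, 8, 10, 12, 13, 16]
13 → already a tail → [6, 8, 10, 12, 13, 16]
41 → extends → [6, 8, 10, 12, 13, 16, 41]
51 → extends → [6, 8, 10, 12, 13, 16, 41, 51]
38 → replaces 41 → [6, 8, 10, 12, 13, 16, 38, 51]
51 → already a tail → [6, 8, 10, 12, 13, 16, 38, 51]
6 → already a tail → [6, 8, 10, 12, 13, 16, 38, 51]
30 → replaces 38 → [6, 8, 10, 12, 13, 16, 30, 51]
Length 8; one witness is 6, 8, 10, 12, 14, 16, 41, 51.

6, 8, 10, 12, 14, 16, 41, 51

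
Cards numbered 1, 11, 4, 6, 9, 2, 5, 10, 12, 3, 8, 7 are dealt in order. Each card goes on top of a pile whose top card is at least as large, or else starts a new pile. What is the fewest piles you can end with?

6

The minimum number of non-increasing subsequences covering a sequence equals the length of its longest strictly increasing subsequence.
LIS length is 6 (e.g. 1, 4, 6, 9, 10, 12), so 6 piles are needed.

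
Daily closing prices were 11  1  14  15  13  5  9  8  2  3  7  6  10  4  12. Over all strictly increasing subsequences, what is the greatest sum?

Let S[i] be the best sum of a strictly increasing subsequence ending at i:
i:      1  2  3  4  5  6  7  8  9 10 11 12 13 14 15
a[i]:  11  1 14 15 13  5  9  8  2  3  7  6 10  4 12
S:     11  1 25 40 24  6 15 14  3  6 13 12 25 10 37
Maximum is 40 (e.g. 11 + 14 + 15).

40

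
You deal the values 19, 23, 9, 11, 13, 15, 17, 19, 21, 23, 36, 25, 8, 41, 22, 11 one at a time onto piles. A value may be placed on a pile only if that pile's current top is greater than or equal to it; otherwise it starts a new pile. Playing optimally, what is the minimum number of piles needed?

Place each on the leftmost legal pile:
19 → new pile 1 (tops now [19])
23 → new pile 2 (tops now [19, 23])
9 → pile 1 (tops now [9, 23])
11 → pile 2 (tops now [9, 11])
13 → new pile 3 (tops now [9, 11, 13])
15 → new pile 4 (tops now [9, 11, 13, 15])
17 → new pile 5 (tops now [9, 11, 13, 15, 17])
19 → new pile 6 (tops now [9, 11, 13, 15, 17, 19])
21 → new pile 7 (tops now [9, 11, 13, 15, 17, 19, 21])
23 → new pile 8 (tops now [9, 11, 13, 15, 17, 19, 21, 23])
36 → new pile 9 (tops now [9, 11, 13, 15, 17, 19, 21, 23, 36])
25 → pile 9 (tops now [9, 11, 13, 15, 17, 19, 21, 23, 25])
8 → pile 1 (tops now [8, 11, 13, 15, 17, 19, 21, 23, 25])
41 → new pile 10 (tops now [8, 11, 13, 15, 17, 19, 21, 23, 25, 41])
22 → pile 8 (tops now [8, 11, 13, 15, 17, 19, 21, 22, 25, 41])
11 → pile 2 (tops now [8, 11, 13, 15, 17, 19, 21, 22, 25, 41])
Ten piles.

10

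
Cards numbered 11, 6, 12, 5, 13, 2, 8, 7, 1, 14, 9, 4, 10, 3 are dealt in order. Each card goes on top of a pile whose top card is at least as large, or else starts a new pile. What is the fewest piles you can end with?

Place each on the leftmost legal pile:
11 → new pile 1 (tops now [11])
6 → pile 1 (tops now [6])
12 → new pile 2 (tops now [6, 12])
5 → pile 1 (tops now [5, 12])
13 → new pile 3 (tops now [5, 12, 13])
2 → pile 1 (tops now [2, 12, 13])
8 → pile 2 (tops now [2, 8, 13])
7 → pile 2 (tops now [2, 7, 13])
1 → pile 1 (tops now [1, 7, 13])
14 → new pile 4 (tops now [1, 7, 13, 14])
9 → pile 3 (tops now [1, 7, 9, 14])
4 → pile 2 (tops now [1, 4, 9, 14])
10 → pile 4 (tops now [1, 4, 9, 10])
3 → pile 2 (tops now [1, 3, 9, 10])
Four piles.

4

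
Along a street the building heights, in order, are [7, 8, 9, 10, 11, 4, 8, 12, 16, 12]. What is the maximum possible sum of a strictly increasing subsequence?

73

Let S[i] be the best sum of a strictly increasing subsequence ending at i:
i:      1  2  3  4  5  6  7  8  9 10
a[i]:   7  8  9 10 11  4  8 12 16 12
S:      7 15 24 34 45  4 15 57 73 57
Maximum is 73 (e.g. 7 + 8 + 9 + 10 + 11 + 12 + 16).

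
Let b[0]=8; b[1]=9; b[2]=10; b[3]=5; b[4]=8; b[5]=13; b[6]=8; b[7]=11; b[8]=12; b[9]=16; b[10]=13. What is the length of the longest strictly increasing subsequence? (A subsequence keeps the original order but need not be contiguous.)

Track the smallest tail for each achievable length (strict):
8 → extends → [8]
9 → extends → [8, 9]
10 → extends → [8, 9, 10]
5 → replaces 8 → [5, 9, 10]
8 → replaces 9 → [5, 8, 10]
13 → extends → [5, 8, 10, 13]
8 → already a tail → [5, 8, 10, 13]
11 → replaces 13 → [5, 8, 10, 11]
12 → extends → [5, 8, 10, 11, 12]
16 → extends → [5, 8, 10, 11, 12, 16]
13 → replaces 16 → [5, 8, 10, 11, 12, 13]
Six tails, so the longest strictly increasing subsequence has length 6 (e.g. 8, 9, 10, 11, 12, 16).

6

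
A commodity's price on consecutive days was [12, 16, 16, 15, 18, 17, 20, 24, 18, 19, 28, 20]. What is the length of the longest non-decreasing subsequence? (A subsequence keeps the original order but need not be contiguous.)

7

Let dp[i] be the length of the longest such subsequence ending at index i:
i:      1  2  3  4  5  6  7  8  9 10 11 12
a[i]:  12 16 16 15 18 17 20 24 18 19 28 20
dp:     1  2  3  2  4  4  5  6  5  6  7  7
Maximum dp value is 7.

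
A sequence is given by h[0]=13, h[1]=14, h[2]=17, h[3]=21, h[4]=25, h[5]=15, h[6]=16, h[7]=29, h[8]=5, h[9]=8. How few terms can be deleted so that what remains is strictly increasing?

4

Fewest deletions = n − (longest strictly increasing subsequence).
Patience tails:
13 → extends → [13]
14 → extends → [13, 14]
17 → extends → [13, 14, 17]
21 → extends → [13, 14, 17, 21]
25 → extends → [13, 14, 17, 21, 25]
15 → replaces 17 → [13, 14, 15, 21, 25]
16 → replaces 21 → [13, 14, 15, 16, 25]
29 → extends → [13, 14, 15, 16, 25, 29]
5 → replaces 13 → [5, 14, 15, 16, 25, 29]
8 → replaces 14 → [5, 8, 15, 16, 25, 29]
Longest strictly increasing subsequence has length 6, so deletions = 10 − 6 = 4.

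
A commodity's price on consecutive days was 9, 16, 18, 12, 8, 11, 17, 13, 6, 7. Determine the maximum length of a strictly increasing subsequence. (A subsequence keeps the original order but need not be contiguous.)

Let dp[i] be the length of the longest such subsequence ending at index i:
i:      1  2  3  4  5  6  7  8  9 10
a[i]:   9 16 18 12  8 11 17 13  6  7
dp:     1  2  3  2  1  2  3  3  1  2
Maximum dp value is 3.

3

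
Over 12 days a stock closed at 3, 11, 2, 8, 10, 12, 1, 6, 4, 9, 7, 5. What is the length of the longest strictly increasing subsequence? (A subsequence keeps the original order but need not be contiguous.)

4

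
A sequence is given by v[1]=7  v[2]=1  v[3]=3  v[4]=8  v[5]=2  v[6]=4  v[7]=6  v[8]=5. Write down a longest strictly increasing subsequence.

Patience tails give the LIS length; then backtrack through the dp parents:
7 → extends → [7]
1 → replaces 7 → [1]
3 → extends → [1, 3]
8 → extends → [1, 3, 8]
2 → replaces 3 → [1, 2, 8]
4 → replaces 8 → [1, 2, 4]
6 → extends → [1, 2, 4, 6]
5 → replaces 6 → [1, 2, 4, 5]
Length 4; one witness is 1, 3, 4, 6.

1, 3, 4, 6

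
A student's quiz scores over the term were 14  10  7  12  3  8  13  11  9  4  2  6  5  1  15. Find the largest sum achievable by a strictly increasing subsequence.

50

Let S[i] be the best sum of a strictly increasing subsequence ending at i:
i:      1  2  3  4  5  6  7  8  9 10 11 12 13 14 15
a[i]:  14 10  7 12  3  8 13 11  9  4  2  6  5  1 15
S:     14 10  7 22  3 15 35 26 24  7  2 13 12  1 50
Maximum is 50 (e.g. 10 + 12 + 13 + 15).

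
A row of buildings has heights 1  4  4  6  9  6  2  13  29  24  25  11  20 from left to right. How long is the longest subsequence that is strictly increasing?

7

Let dp[i] be the length of the longest such subsequence ending at index i:
i:      1  2  3  4  5  6  7  8  9 10 11 12 13
a[i]:   1  4  4  6  9  6  2 13 29 24 25 11 20
dp:     1  2  2  3  4  3  2  5  6  6  7  5  6
Maximum dp value is 7.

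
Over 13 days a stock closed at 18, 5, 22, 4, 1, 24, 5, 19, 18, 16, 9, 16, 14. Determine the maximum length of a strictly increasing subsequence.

4

Track the smallest tail for each achievable length (strict):
18 → extends → [18]
5 → replaces 18 → [5]
22 → extends → [5, 22]
4 → replaces 5 → [4, 22]
1 → replaces 4 → [1, 22]
24 → extends → [1, 22, 24]
5 → replaces 22 → [1, 5, 24]
19 → replaces 24 → [1, 5, 19]
18 → replaces 19 → [1, 5, 18]
16 → replaces 18 → [1, 5, 16]
9 → replaces 16 → [1, 5, 9]
16 → extends → [1, 5, 9, 16]
14 → replaces 16 → [1, 5, 9, 14]
Four tails, so the longest strictly increasing subsequence has length 4 (e.g. 4, 5, 9, 16).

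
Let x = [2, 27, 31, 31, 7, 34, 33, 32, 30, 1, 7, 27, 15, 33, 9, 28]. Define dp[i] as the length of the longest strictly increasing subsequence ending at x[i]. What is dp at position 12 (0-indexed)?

dp[i] = 1 + max{dp[j] : j<i, x[j]<x[i]} (or 1 if no such j):
i:      0  1  2  3  4  5  6  7  8  9 10 11 12 13 14 15
x[i]:   2 27 31 31  7 34 33 32 30  1  7 27 15 33  9 28
dp:     1  2  3  3  2  4  4  4  3  1  2  3  3  5  3  4
At index 12 the value is 3.

3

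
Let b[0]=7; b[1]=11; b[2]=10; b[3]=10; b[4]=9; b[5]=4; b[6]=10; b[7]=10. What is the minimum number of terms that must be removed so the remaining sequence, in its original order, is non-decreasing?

Fewest deletions = n − (longest non-decreasing subsequence).
i:      0  1  2  3  4  5  6  7
b[i]:   7 11 10 10  9  4 10 10
dp:     1  2  2  3  2  1  4  5
max dp = 5, so deletions = 8 − 5 = 3.

3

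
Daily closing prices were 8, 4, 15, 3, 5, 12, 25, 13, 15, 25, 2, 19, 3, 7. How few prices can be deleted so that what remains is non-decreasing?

8

Fewest deletions = n − (longest non-decreasing subsequence).
Patience tails:
8 → extends → [8]
4 → replaces 8 → [4]
15 → extends → [4, 15]
3 → replaces 4 → [3, 15]
5 → replaces 15 → [3, 5]
12 → extends → [3, 5, 12]
25 → extends → [3, 5, 12, 25]
13 → replaces 25 → [3, 5, 12, 13]
15 → extends → [3, 5, 12, 13, 15]
25 → extends → [3, 5, 12, 13, 15, 25]
2 → replaces 3 → [2, 5, 12, 13, 15, 25]
19 → replaces 25 → [2, 5, 12, 13, 15, 19]
3 → replaces 5 → [2, 3, 12, 13, 15, 19]
7 → replaces 12 → [2, 3, 7, 13, 15, 19]
Longest non-decreasing subsequence has length 6, so deletions = 14 − 6 = 8.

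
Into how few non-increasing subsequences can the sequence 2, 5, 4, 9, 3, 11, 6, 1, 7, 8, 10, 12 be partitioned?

7

The minimum number of non-increasing subsequences covering a sequence equals the length of its longest strictly increasing subsequence.
LIS length is 7 (e.g. 2, 5, 6, 7, 8, 10, 12), so 7 piles are needed.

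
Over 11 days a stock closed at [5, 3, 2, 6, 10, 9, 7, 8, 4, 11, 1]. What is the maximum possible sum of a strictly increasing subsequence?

37

Let S[i] be the best sum of a strictly increasing subsequence ending at i:
i:      1  2  3  4  5  6  7  8  9 10 11
a[i]:   5  3  2  6 10  9  7  8  4 11  1
S:      5  3  2 11 21 20 18 26  7 37  1
Maximum is 37 (e.g. 5 + 6 + 7 + 8 + 11).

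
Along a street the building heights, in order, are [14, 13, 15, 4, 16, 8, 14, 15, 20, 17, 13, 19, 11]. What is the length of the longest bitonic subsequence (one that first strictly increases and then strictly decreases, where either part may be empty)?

8

inc[i] = longest strictly increasing subsequence ending at i; dec[i] = longest strictly decreasing subsequence starting at i:
i:      1  2  3  4  5  6  7  8  9 10 11 12 13
a[i]:  14 13 15  4 16  8 14 15 20 17 13 19 11
inc:    1  1  2  1  3  2  3  4  5  5  3  6  3
dec:    3  2  4  1  4  1  3  3  4  3  2  2  1
Best peak at i=9 (value 20): inc=5, dec=4, length 5+4−1 = 8.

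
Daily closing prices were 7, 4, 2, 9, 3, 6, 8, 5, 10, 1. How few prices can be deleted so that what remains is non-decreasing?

Fewest deletions = n − (longest non-decreasing subsequence).
Patience tails:
7 → extends → [7]
4 → replaces 7 → [4]
2 → replaces 4 → [2]
9 → extends → [2, 9]
3 → replaces 9 → [2, 3]
6 → extends → [2, 3, 6]
8 → extends → [2, 3, 6, 8]
5 → replaces 6 → [2, 3, 5, 8]
10 → extends → [2, 3, 5, 8, 10]
1 → replaces 2 → [1, 3, 5, 8, 10]
Longest non-decreasing subsequence has length 5, so deletions = 10 − 5 = 5.

5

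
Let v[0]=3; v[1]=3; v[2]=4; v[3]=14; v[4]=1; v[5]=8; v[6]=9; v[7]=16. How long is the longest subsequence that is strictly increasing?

Let dp[i] be the length of the longest such subsequence ending at index i:
i:      0  1  2  3  4  5  6  7
v[i]:   3  3  4 14  1  8  9 16
dp:     1  1  2  3  1  3  4  5
Maximum dp value is 5.

5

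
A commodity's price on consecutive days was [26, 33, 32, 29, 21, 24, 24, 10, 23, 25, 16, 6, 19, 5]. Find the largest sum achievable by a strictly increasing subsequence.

Let S[i] be the best sum of a strictly increasing subsequence ending at i:
i:      1  2  3  4  5  6  7  8  9 10 11 12 13 14
a[i]:  26 33 32 29 21 24 24 10 23 25 16  6 19  5
S:     26 59 58 55 21 45 45 10 44 70 26  6 45  5
Maximum is 70 (e.g. 21 + 24 + 25).

70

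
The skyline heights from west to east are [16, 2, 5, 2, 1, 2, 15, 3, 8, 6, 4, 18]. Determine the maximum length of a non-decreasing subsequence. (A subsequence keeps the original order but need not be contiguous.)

6

Let dp[i] be the length of the longest such subsequence ending at index i:
i:      1  2  3  4  5  6  7  8  9 10 11 12
a[i]:  16  2  5  2  1  2 15  3  8  6  4 18
dp:     1  1  2  2  1  3  4  4  5  5  5  6
Maximum dp value is 6.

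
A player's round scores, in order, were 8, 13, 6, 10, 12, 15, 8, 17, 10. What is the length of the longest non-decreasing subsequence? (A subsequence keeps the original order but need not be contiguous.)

5

Let dp[i] be the length of the longest such subsequence ending at index i:
i:      1  2  3  4  5  6  7  8  9
a[i]:   8 13  6 10 12 15  8 17 10
dp:     1  2  1  2  3  4  2  5  3
Maximum dp value is 5.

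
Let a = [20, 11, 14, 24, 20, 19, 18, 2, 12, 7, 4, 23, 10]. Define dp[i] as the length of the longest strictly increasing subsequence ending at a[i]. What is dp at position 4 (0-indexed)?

3

dp[i] = 1 + max{dp[j] : j<i, a[j]<a[i]} (or 1 if no such j):
i:      0  1  2  3  4  5  6  7  8  9 10 11 12
a[i]:  20 11 14 24 20 19 18  2 12  7  4 23 10
dp:     1  1  2  3  3  3  3  1  2  2  2  4  3
At index 4 the value is 3.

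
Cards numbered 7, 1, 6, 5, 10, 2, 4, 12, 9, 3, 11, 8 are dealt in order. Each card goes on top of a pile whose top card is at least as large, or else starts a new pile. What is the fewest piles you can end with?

5

Place each on the leftmost legal pile:
7 → new pile 1 (tops now [7])
1 → pile 1 (tops now [1])
6 → new pile 2 (tops now [1, 6])
5 → pile 2 (tops now [1, 5])
10 → new pile 3 (tops now [1, 5, 10])
2 → pile 2 (tops now [1, 2, 10])
4 → pile 3 (tops now [1, 2, 4])
12 → new pile 4 (tops now [1, 2, 4, 12])
9 → pile 4 (tops now [1, 2, 4, 9])
3 → pile 3 (tops now [1, 2, 3, 9])
11 → new pile 5 (tops now [1, 2, 3, 9, 11])
8 → pile 4 (tops now [1, 2, 3, 8, 11])
Five piles.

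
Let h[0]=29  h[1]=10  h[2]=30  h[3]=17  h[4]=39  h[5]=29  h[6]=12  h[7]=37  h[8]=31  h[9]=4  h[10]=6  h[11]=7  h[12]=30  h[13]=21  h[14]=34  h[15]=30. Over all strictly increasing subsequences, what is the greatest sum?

Let S[i] be the best sum of a strictly increasing subsequence ending at i:
i:       0   1   2   3   4   5   6   7   8   9  10  11  12  13  14  15
h[i]:   29  10  30  17  39  29  12  37  31   4   6   7  30  21  34  30
S:      29  10  59  27  98  56  22  96  90   4  10  17  86  48 124  86
Maximum is 124 (e.g. 29 + 30 + 31 + 34).

124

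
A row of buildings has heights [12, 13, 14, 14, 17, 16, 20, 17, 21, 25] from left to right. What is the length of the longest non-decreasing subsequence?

Track the smallest tail for each achievable length (allowing ties):
12 → extends → [12]
13 → extends → [12, 13]
14 → extends → [12, 13, 14]
14 → extends → [12, 13, 14, 14]
17 → extends → [12, 13, 14, 14, 17]
16 → replaces 17 → [12, 13, 14, 14, 16]
20 → extends → [12, 13, 14, 14, 16, 20]
17 → replaces 20 → [12, 13, 14, 14, 16, 17]
21 → extends → [12, 13, 14, 14, 16, 17, 21]
25 → extends → [12, 13, 14, 14, 16, 17, 21, 25]
Eight tails, so the longest non-decreasing subsequence has length 8 (e.g. 12, 13, 14, 14, 17, 20, 21, 25).

8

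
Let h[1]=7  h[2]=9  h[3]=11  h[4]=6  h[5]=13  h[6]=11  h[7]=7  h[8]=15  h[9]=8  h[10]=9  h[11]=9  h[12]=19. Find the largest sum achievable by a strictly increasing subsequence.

74

Let S[i] be the best sum of a strictly increasing subsequence ending at i:
i:      1  2  3  4  5  6  7  8  9 10 11 12
h[i]:   7  9 11  6 13 11  7 15  8  9  9 19
S:      7 16 27  6 40 27 13 55 21 30 30 74
Maximum is 74 (e.g. 7 + 9 + 11 + 13 + 15 + 19).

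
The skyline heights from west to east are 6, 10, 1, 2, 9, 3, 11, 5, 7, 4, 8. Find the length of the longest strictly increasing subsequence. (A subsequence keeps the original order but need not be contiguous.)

6

Let dp[i] be the length of the longest such subsequence ending at index i:
i:      1  2  3  4  5  6  7  8  9 10 11
a[i]:   6 10  1  2  9  3 11  5  7  4  8
dp:     1  2  1  2  3  3  4  4  5  4  6
Maximum dp value is 6.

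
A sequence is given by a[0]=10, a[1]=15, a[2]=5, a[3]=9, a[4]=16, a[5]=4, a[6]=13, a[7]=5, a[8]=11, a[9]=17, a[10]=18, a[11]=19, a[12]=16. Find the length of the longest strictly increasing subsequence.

Let dp[i] be the length of the longest such subsequence ending at index i:
i:      0  1  2  3  4  5  6  7  8  9 10 11 12
a[i]:  10 15  5  9 16  4 13  5 11 17 18 19 16
dp:     1  2  1  2  3  1  3  2  3  4  5  6  4
Maximum dp value is 6.

6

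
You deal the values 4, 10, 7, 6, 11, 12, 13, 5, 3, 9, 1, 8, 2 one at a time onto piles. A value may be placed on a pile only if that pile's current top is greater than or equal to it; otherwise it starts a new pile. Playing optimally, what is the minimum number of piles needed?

5

The minimum number of non-increasing subsequences covering a sequence equals the length of its longest strictly increasing subsequence.
LIS length is 5 (e.g. 4, 10, 11, 12, 13), so 5 piles are needed.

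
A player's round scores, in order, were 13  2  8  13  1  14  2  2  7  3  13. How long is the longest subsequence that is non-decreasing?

5

Track the smallest tail for each achievable length (allowing ties):
13 → extends → [13]
2 → replaces 13 → [2]
8 → extends → [2, 8]
13 → extends → [2, 8, 13]
1 → replaces 2 → [1, 8, 13]
14 → extends → [1, 8, 13, 14]
2 → replaces 8 → [1, 2, 13, 14]
2 → replaces 13 → [1, 2, 2, 14]
7 → replaces 14 → [1, 2, 2, 7]
3 → replaces 7 → [1, 2, 2, 3]
13 → extends → [1, 2, 2, 3, 13]
Five tails, so the longest non-decreasing subsequence has length 5 (e.g. 2, 2, 2, 7, 13).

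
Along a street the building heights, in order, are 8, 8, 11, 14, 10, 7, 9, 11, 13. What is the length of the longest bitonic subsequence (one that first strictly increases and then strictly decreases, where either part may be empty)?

inc[i] = longest strictly increasing subsequence ending at i; dec[i] = longest strictly decreasing subsequence starting at i:
i:      1  2  3  4  5  6  7  8  9
a[i]:   8  8 11 14 10  7  9 11 13
inc:    1  1  2  3  2  1  2  3  4
dec:    2  2  3  3  2  1  1  1  1
Best peak at i=4 (value 14): inc=3, dec=3, length 3+3−1 = 5.

5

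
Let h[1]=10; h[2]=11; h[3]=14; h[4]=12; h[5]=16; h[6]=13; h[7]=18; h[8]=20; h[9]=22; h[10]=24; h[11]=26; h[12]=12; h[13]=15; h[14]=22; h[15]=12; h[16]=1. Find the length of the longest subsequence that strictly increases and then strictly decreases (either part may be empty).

12

inc[i] = longest strictly increasing subsequence ending at i; dec[i] = longest strictly decreasing subsequence starting at i:
i:      1  2  3  4  5  6  7  8  9 10 11 12 13 14 15 16
h[i]:  10 11 14 12 16 13 18 20 22 24 26 12 15 22 12  1
inc:    1  2  3  3  4  4  5  6  7  8  9  3  5  7  3  1
dec:    2  2  4  2  4  3  4  4  4  4  4  2  3  3  2  1
Best peak at i=11 (value 26): inc=9, dec=4, length 9+4−1 = 12.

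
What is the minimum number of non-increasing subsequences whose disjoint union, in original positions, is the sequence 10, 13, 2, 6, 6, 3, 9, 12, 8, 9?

4

Place each on the leftmost legal pile:
10 → new pile 1 (tops now [10])
13 → new pile 2 (tops now [10, 13])
2 → pile 1 (tops now [2, 13])
6 → pile 2 (tops now [2, 6])
6 → pile 2 (tops now [2, 6])
3 → pile 2 (tops now [2, 3])
9 → new pile 3 (tops now [2, 3, 9])
12 → new pile 4 (tops now [2, 3, 9, 12])
8 → pile 3 (tops now [2, 3, 8, 12])
9 → pile 4 (tops now [2, 3, 8, 9])
Four piles.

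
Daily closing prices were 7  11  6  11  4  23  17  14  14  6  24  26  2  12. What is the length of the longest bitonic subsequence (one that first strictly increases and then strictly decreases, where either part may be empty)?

7

inc[i] = longest strictly increasing subsequence ending at i; dec[i] = longest strictly decreasing subsequence starting at i:
i:      1  2  3  4  5  6  7  8  9 10 11 12 13 14
a[i]:   7 11  6 11  4 23 17 14 14  6 24 26  2 12
inc:    1  2  1  2  1  3  3  3  3  2  4  5  1  3
dec:    4  4  3  3  2  5  4  3  3  2  2  2  1  1
Best peak at i=6 (value 23): inc=3, dec=5, length 3+5−1 = 7.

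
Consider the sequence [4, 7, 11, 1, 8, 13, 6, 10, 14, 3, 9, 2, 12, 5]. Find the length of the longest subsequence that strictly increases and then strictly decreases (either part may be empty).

7

inc[i] = longest strictly increasing subsequence ending at i; dec[i] = longest strictly decreasing subsequence starting at i:
i:      1  2  3  4  5  6  7  8  9 10 11 12 13 14
a[i]:   4  7 11  1  8 13  6 10 14  3  9  2 12  5
inc:    1  2  3  1  3  4  2  4  5  2  4  2  5  3
dec:    3  4  5  1  4  4  3  3  3  2  2  1  2  1
Best peak at i=3 (value 11): inc=3, dec=5, length 3+5−1 = 7.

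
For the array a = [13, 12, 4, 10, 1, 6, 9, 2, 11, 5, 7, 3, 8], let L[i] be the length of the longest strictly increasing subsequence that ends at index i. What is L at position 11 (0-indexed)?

3

dp[i] = 1 + max{dp[j] : j<i, a[j]<a[i]} (or 1 if no such j):
i:      0  1  2  3  4  5  6  7  8  9 10 11 12
a[i]:  13 12  4 10  1  6  9  2 11  5  7  3  8
dp:     1  1  1  2  1  2  3  2  4  3  4  3  5
At index 11 the value is 3.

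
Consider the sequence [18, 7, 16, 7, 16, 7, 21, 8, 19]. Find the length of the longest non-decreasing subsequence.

Track the smallest tail for each achievable length (allowing ties):
18 → extends → [18]
7 → replaces 18 → [7]
16 → extends → [7, 16]
7 → replaces 16 → [7, 7]
16 → extends → [7, 7, 16]
7 → replaces 16 → [7, 7, 7]
21 → extends → [7, 7, 7, 21]
8 → replaces 21 → [7, 7, 7, 8]
19 → extends → [7, 7, 7, 8, 19]
Five tails, so the longest non-decreasing subsequence has length 5 (e.g. 7, 7, 7, 8, 19).

5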